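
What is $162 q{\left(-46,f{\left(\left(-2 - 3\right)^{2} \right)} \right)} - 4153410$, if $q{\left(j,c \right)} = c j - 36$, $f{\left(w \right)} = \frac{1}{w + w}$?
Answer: $- \frac{103984776}{25} \approx -4.1594 \cdot 10^{6}$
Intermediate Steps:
$f{\left(w \right)} = \frac{1}{2 w}$
$q{\left(j,c \right)} = -36 + c j$
$162 q{\left(-46,f{\left(\left(-2 - 3\right)^{2} \right)} \right)} - 4153410 = 162 \left(-36 + \frac{1}{2 \left(-2 - 3\right)^{2}} \left(-46\right)\right) - 4153410 = 162 \left(-36 + \frac{1}{2 \left(-5\right)^{2}} \left(-46\right)\right) - 4153410 = 162 \left(-36 + \frac{1}{2 \cdot 25} \left(-46\right)\right) - 4153410 = 162 \left(-36 + \frac{1}{2} \cdot \frac{1}{25} \left(-46\right)\right) - 4153410 = 162 \left(-36 + \frac{1}{50} \left(-46\right)\right) - 4153410 = 162 \left(-36 - \frac{23}{25}\right) - 4153410 = 162 \left(- \frac{923}{25}\right) - 4153410 = - \frac{149526}{25} - 4153410 = - \frac{103984776}{25}$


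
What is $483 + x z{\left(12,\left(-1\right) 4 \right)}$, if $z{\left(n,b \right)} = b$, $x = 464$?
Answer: $-1373$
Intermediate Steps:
$483 + x z{\left(12,\left(-1\right) 4 \right)} = 483 + 464 \left(\left(-1\right) 4\right) = 483 + 464 \left(-4\right) = 483 - 1856 = -1373$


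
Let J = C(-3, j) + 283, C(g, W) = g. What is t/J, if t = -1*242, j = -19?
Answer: -121/140 ≈ -0.86429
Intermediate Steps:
t = -242
J = 280 (J = -3 + 283 = 280)
t/J = -242/280 = -242*1/280 = -121/140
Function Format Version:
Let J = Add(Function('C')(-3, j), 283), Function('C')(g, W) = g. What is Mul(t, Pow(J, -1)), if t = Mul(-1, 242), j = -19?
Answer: Rational(-121, 140) ≈ -0.86429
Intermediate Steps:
t = -242
J = 280 (J = Add(-3, 283) = 280)
Mul(t, Pow(J, -1)) = Mul(-242, Pow(280, -1)) = Mul(-242, Rational(1, 280)) = Rational(-121, 140)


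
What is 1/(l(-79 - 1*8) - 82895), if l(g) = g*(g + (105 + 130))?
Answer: -1/95771 ≈ -1.0442e-5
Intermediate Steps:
l(g) = g*(235 + g) (l(g) = g*(g + 235) = g*(235 + g))
1/(l(-79 - 1*8) - 82895) = 1/((-79 - 1*8)*(235 + (-79 - 1*8)) - 82895) = 1/((-79 - 8)*(235 + (-79 - 8)) - 82895) = 1/(-87*(235 - 87) - 82895) = 1/(-87*148 - 82895) = 1/(-12876 - 82895) = 1/(-95771) = -1/95771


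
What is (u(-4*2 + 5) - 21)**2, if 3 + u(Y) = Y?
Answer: 729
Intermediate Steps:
u(Y) = -3 + Y
(u(-4*2 + 5) - 21)**2 = ((-3 + (-4*2 + 5)) - 21)**2 = ((-3 + (-8 + 5)) - 21)**2 = ((-3 - 3) - 21)**2 = (-6 - 21)**2 = (-27)**2 = 729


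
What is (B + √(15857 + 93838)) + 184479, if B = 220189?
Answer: 404668 + √109695 ≈ 4.0500e+5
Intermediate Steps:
(B + √(15857 + 93838)) + 184479 = (220189 + √(15857 + 93838)) + 184479 = (220189 + √109695) + 184479 = 404668 + √109695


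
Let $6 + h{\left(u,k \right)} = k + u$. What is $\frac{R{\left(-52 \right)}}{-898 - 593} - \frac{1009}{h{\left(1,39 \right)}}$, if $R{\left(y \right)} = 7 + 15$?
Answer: $- \frac{1505167}{50694} \approx -29.691$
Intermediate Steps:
$R{\left(y \right)} = 22$
$h{\left(u,k \right)} = -6 + k + u$ ($h{\left(u,k \right)} = -6 + \left(k + u\right) = -6 + k + u$)
$\frac{R{\left(-52 \right)}}{-898 - 593} - \frac{1009}{h{\left(1,39 \right)}} = \frac{22}{-898 - 593} - \frac{1009}{-6 + 39 + 1} = \frac{22}{-898 - 593} - \frac{1009}{34} = \frac{22}{-1491} - \frac{1009}{34} = 22 \left(- \frac{1}{1491}\right) - \frac{1009}{34} = - \frac{22}{1491} - \frac{1009}{34} = - \frac{1505167}{50694}$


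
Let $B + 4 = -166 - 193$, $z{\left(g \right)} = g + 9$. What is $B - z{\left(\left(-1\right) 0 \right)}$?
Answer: $-372$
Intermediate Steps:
$z{\left(g \right)} = 9 + g$
$B = -363$ ($B = -4 - 359 = -363$)
$B - z{\left(\left(-1\right) 0 \right)} = -363 - \left(9 - 0\right) = -363 - \left(9 + 0\right) = -363 - 9 = -372$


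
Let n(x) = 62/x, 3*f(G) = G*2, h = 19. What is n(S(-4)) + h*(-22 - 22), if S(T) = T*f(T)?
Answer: -13283/16 ≈ -830.19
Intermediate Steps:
f(G) = 2*G/3 (f(G) = (G*2)/3 = (2*G)/3 = 2*G/3)
S(T) = 2*T²/3 (S(T) = T*(2*T/3) = 2*T²/3)
n(S(-4)) + h*(-22 - 22) = 62/(((⅔)*(-4)²)) + 19*(-22 - 22) = 62/(((⅔)*16)) + 19*(-44) = 62/(32/3) - 836 = 62*(3/32) - 836 = 93/16 - 836 = -13283/16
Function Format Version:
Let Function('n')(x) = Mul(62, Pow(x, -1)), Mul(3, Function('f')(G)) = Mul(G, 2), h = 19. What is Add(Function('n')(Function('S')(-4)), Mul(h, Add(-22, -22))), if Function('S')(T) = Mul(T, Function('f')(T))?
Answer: Rational(-13283, 16) ≈ -830.19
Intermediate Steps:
Function('f')(G) = Mul(Rational(2, 3), G) (Function('f')(G) = Mul(Rational(1, 3), Mul(G, 2)) = Mul(Rational(1, 3), Mul(2, G)) = Mul(Rational(2, 3), G))
Function('S')(T) = Mul(Rational(2, 3), Pow(T, 2)) (Function('S')(T) = Mul(T, Mul(Rational(2, 3), T)) = Mul(Rational(2, 3), Pow(T, 2)))
Add(Function('n')(Function('S')(-4)), Mul(h, Add(-22, -22))) = Add(Mul(62, Pow(Mul(Rational(2, 3), Pow(-4, 2)), -1)), Mul(19, Add(-22, -22))) = Add(Mul(62, Pow(Mul(Rational(2, 3), 16), -1)), Mul(19, -44)) = Add(Mul(62, Pow(Rational(32, 3), -1)), -836) = Add(Mul(62, Rational(3, 32)), -836) = Add(Rational(93, 16), -836) = Rational(-13283, 16)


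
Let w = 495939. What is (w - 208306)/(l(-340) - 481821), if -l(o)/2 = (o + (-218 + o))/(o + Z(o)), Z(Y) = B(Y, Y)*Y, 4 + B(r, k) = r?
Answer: -8385940115/14047490806 ≈ -0.59697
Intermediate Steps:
B(r, k) = -4 + r
Z(Y) = Y*(-4 + Y) (Z(Y) = (-4 + Y)*Y = Y*(-4 + Y))
l(o) = -2*(-218 + 2*o)/(o + o*(-4 + o)) (l(o) = -2*(o + (-218 + o))/(o + o*(-4 + o)) = -2*(-218 + 2*o)/(o + o*(-4 + o)))
(w - 208306)/(l(-340) - 481821) = (495939 - 208306)/(4*(109 - 1*(-340))/(-340*(-3 - 340)) - 481821) = 287633/(4*(-1/340)*(109 + 340)/(-343) - 481821) = 287633/(4*(-1/340)*(-1/343)*449 - 481821) = 287633/(449/29155 - 481821) = 287633/(-14047490806/29155) = 287633*(-29155/14047490806) = -8385940115/14047490806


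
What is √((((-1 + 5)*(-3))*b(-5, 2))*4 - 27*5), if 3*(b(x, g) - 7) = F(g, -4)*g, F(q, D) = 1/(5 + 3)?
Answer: 5*I*√19 ≈ 21.794*I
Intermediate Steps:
F(q, D) = ⅛ (F(q, D) = 1/8 = ⅛)
b(x, g) = 7 + g/24 (b(x, g) = 7 + (g/8)/3 = 7 + g/24)
√((((-1 + 5)*(-3))*b(-5, 2))*4 - 27*5) = √((((-1 + 5)*(-3))*(7 + (1/24)*2))*4 - 27*5) = √(((4*(-3))*(7 + 1/12))*4 - 135) = √(-12*85/12*4 - 135) = √(-85*4 - 135) = √(-340 - 135) = √(-475) = 5*I*√19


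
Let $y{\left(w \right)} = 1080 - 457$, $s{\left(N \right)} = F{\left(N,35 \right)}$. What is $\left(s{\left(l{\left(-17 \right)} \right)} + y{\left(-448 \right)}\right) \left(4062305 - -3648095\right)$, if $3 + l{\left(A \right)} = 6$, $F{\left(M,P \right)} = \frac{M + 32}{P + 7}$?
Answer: $\frac{14430013600}{3} \approx 4.81 \cdot 10^{9}$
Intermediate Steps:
$F{\left(M,P \right)} = \frac{32 + M}{7 + P}$
$l{\left(A \right)} = 3$ ($l{\left(A \right)} = -3 + 6 = 3$)
$s{\left(N \right)} = \frac{16}{21} + \frac{N}{42}$ ($s{\left(N \right)} = \frac{32 + N}{7 + 35} = \frac{32 + N}{42} = \frac{16}{21} + \frac{N}{42}$)
$y{\left(w \right)} = 623$
$\left(s{\left(l{\left(-17 \right)} \right)} + y{\left(-448 \right)}\right) \left(4062305 - -3648095\right) = \left(\left(\frac{16}{21} + \frac{1}{42} \cdot 3\right) + 623\right) \left(4062305 - -3648095\right) = \left(\left(\frac{16}{21} + \frac{1}{14}\right) + 623\right) \left(4062305 + 3648095\right) = \left(\frac{5}{6} + 623\right) 7710400 = \frac{3743}{6} \cdot 7710400 = \frac{14430013600}{3}$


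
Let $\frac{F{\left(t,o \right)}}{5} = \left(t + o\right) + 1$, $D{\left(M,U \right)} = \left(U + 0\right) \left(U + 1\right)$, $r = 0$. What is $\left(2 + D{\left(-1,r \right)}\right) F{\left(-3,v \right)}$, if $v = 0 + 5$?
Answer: $30$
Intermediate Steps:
$v = 5$
$D{\left(M,U \right)} = U \left(1 + U\right)$
$F{\left(t,o \right)} = 5 + 5 o + 5 t$ ($F{\left(t,o \right)} = 5 \left(\left(t + o\right) + 1\right) = 5 \left(\left(o + t\right) + 1\right) = 5 \left(1 + o + t\right) = 5 + 5 o + 5 t$)
$\left(2 + D{\left(-1,r \right)}\right) F{\left(-3,v \right)} = \left(2 + 0 \left(1 + 0\right)\right) \left(5 + 5 \cdot 5 + 5 \left(-3\right)\right) = \left(2 + 0 \cdot 1\right) \left(5 + 25 - 15\right) = \left(2 + 0\right) 15 = 2 \cdot 15 = 30$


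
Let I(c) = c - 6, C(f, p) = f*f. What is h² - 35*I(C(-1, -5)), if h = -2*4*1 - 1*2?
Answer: 275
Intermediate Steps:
C(f, p) = f²
I(c) = -6 + c
h = -10 (h = -8*1 - 2 = -8 - 2 = -10)
h² - 35*I(C(-1, -5)) = (-10)² - 35*(-6 + (-1)²) = 100 - 35*(-6 + 1) = 100 - 35*(-5) = 100 + 175 = 275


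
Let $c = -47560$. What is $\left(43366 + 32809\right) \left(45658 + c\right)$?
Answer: $-144884850$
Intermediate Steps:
$\left(43366 + 32809\right) \left(45658 + c\right) = \left(43366 + 32809\right) \left(45658 - 47560\right) = 76175 \left(-1902\right) = -144884850$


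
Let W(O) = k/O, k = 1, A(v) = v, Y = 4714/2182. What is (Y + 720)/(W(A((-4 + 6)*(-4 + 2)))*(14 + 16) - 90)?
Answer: -1575754/212745 ≈ -7.4068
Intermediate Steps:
Y = 2357/1091 (Y = 4714*(1/2182) = 2357/1091 ≈ 2.1604)
W(O) = 1/O
(Y + 720)/(W(A((-4 + 6)*(-4 + 2)))*(14 + 16) - 90) = (2357/1091 + 720)/((14 + 16)/(((-4 + 6)*(-4 + 2))) - 90) = 787877/(1091*(30/(2*(-2)) - 90)) = 787877/(1091*(30/(-4) - 90)) = 787877/(1091*(-¼*30 - 90)) = 787877/(1091*(-15/2 - 90)) = 787877/(1091*(-195/2)) = (787877/1091)*(-2/195) = -1575754/212745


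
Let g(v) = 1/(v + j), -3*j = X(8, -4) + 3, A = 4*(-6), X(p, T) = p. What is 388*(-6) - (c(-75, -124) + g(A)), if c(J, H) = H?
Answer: -182929/83 ≈ -2204.0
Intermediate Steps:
A = -24
j = -11/3 (j = -(8 + 3)/3 = -⅓*11 = -11/3 ≈ -3.6667)
g(v) = 1/(-11/3 + v) (g(v) = 1/(v - 11/3) = 1/(-11/3 + v))
388*(-6) - (c(-75, -124) + g(A)) = 388*(-6) - (-124 + 3/(-11 + 3*(-24))) = -2328 - (-124 + 3/(-11 - 72)) = -2328 - (-124 + 3/(-83)) = -2328 - (-124 + 3*(-1/83)) = -2328 - (-124 - 3/83) = -2328 - 1*(-10295/83) = -2328 + 10295/83 = -182929/83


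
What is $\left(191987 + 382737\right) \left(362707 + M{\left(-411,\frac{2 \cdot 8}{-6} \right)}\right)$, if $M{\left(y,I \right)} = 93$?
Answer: $208509867200$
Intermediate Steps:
$\left(191987 + 382737\right) \left(362707 + M{\left(-411,\frac{2 \cdot 8}{-6} \right)}\right) = \left(191987 + 382737\right) \left(362707 + 93\right) = 574724 \cdot 362800 = 208509867200$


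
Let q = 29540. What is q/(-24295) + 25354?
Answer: 123189178/4859 ≈ 25353.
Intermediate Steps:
q/(-24295) + 25354 = 29540/(-24295) + 25354 = 29540*(-1/24295) + 25354 = -5908/4859 + 25354 = 123189178/4859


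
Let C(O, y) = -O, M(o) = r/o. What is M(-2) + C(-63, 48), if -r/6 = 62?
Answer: 249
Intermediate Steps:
r = -372 (r = -6*62 = -372)
M(o) = -372/o
M(-2) + C(-63, 48) = -372/(-2) - 1*(-63) = -372*(-½) + 63 = 186 + 63 = 249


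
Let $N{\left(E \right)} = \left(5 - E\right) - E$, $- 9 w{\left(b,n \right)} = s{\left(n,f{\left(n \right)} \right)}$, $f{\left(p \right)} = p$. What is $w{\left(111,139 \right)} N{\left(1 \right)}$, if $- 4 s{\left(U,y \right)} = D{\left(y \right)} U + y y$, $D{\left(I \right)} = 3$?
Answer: $\frac{9869}{6} \approx 1644.8$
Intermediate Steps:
$s{\left(U,y \right)} = - \frac{3 U}{4} - \frac{y^{2}}{4}$ ($s{\left(U,y \right)} = - \frac{3 U + y y}{4} = - \frac{3 U + y^{2}}{4} = - \frac{y^{2} + 3 U}{4} = - \frac{3 U}{4} - \frac{y^{2}}{4}$)
$w{\left(b,n \right)} = \frac{n}{12} + \frac{n^{2}}{36}$ ($w{\left(b,n \right)} = - \frac{- \frac{3 n}{4} - \frac{n^{2}}{4}}{9} = \frac{n}{12} + \frac{n^{2}}{36}$)
$N{\left(E \right)} = 5 - 2 E$
$w{\left(111,139 \right)} N{\left(1 \right)} = \frac{1}{36} \cdot 139 \left(3 + 139\right) \left(5 - 2\right) = \frac{1}{36} \cdot 139 \cdot 142 \left(5 - 2\right) = \frac{9869}{18} \cdot 3 = \frac{9869}{6}$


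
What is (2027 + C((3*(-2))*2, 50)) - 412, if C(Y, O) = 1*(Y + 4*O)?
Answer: 1803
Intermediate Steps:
C(Y, O) = Y + 4*O
(2027 + C((3*(-2))*2, 50)) - 412 = (2027 + ((3*(-2))*2 + 4*50)) - 412 = (2027 + (-6*2 + 200)) - 412 = (2027 + (-12 + 200)) - 412 = (2027 + 188) - 412 = 2215 - 412 = 1803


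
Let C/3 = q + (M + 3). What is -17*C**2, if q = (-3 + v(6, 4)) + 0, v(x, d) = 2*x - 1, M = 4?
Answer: -34425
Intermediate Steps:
v(x, d) = -1 + 2*x
q = 8 (q = (-3 + (-1 + 2*6)) + 0 = (-3 + (-1 + 12)) + 0 = (-3 + 11) + 0 = 8 + 0 = 8)
C = 45 (C = 3*(8 + (4 + 3)) = 3*(8 + 7) = 3*15 = 45)
-17*C**2 = -17*45**2 = -17*2025 = -34425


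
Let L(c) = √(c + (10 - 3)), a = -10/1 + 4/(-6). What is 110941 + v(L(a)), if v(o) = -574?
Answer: 110367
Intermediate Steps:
a = -32/3 (a = -10*1 + 4*(-⅙) = -10 - ⅔ = -32/3 ≈ -10.667)
L(c) = √(7 + c) (L(c) = √(c + 7) = √(7 + c))
110941 + v(L(a)) = 110941 - 574 = 110367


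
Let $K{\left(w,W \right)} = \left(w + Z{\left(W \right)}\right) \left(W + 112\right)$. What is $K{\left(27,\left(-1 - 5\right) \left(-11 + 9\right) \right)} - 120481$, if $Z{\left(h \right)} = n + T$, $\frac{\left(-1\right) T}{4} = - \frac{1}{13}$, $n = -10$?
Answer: $- \frac{1538353}{13} \approx -1.1833 \cdot 10^{5}$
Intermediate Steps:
$T = \frac{4}{13}$ ($T = - 4 \left(- \frac{1}{13}\right) = - 4 \left(\left(-1\right) \frac{1}{13}\right) = \left(-4\right) \left(- \frac{1}{13}\right) = \frac{4}{13} \approx 0.30769$)
$Z{\left(h \right)} = - \frac{126}{13}$ ($Z{\left(h \right)} = -10 + \frac{4}{13} = - \frac{126}{13}$)
$K{\left(w,W \right)} = \left(112 + W\right) \left(- \frac{126}{13} + w\right)$ ($K{\left(w,W \right)} = \left(w - \frac{126}{13}\right) \left(W + 112\right) = \left(- \frac{126}{13} + w\right) \left(112 + W\right) = \left(112 + W\right) \left(- \frac{126}{13} + w\right)$)
$K{\left(27,\left(-1 - 5\right) \left(-11 + 9\right) \right)} - 120481 = \left(- \frac{14112}{13} + 112 \cdot 27 - \frac{126 \left(-1 - 5\right) \left(-11 + 9\right)}{13} + \left(-1 - 5\right) \left(-11 + 9\right) 27\right) - 120481 = \left(- \frac{14112}{13} + 3024 - \frac{126 \left(-1 - 5\right) \left(-2\right)}{13} + \left(-1 - 5\right) \left(-2\right) 27\right) - 120481 = \left(- \frac{14112}{13} + 3024 - \frac{126 \left(\left(-6\right) \left(-2\right)\right)}{13} + \left(-6\right) \left(-2\right) 27\right) - 120481 = \left(- \frac{14112}{13} + 3024 - \frac{1512}{13} + 12 \cdot 27\right) - 120481 = \left(- \frac{14112}{13} + 3024 - \frac{1512}{13} + 324\right) - 120481 = \frac{27900}{13} - 120481 = - \frac{1538353}{13}$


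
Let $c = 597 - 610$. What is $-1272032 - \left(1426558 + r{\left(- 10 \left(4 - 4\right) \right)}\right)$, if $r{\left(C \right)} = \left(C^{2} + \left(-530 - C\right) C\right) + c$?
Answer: $-2698577$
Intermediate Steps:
$c = -13$ ($c = 597 - 610 = -13$)
$r{\left(C \right)} = -13 + C^{2} + C \left(-530 - C\right)$ ($r{\left(C \right)} = \left(C^{2} + \left(-530 - C\right) C\right) - 13 = \left(C^{2} + C \left(-530 - C\right)\right) - 13 = -13 + C^{2} + C \left(-530 - C\right)$)
$-1272032 - \left(1426558 + r{\left(- 10 \left(4 - 4\right) \right)}\right) = -1272032 - \left(1426545 - - 5300 \left(4 - 4\right)\right) = -1272032 - \left(1426545 - \left(-5300\right) 0\right) = -1272032 - \left(1426545 + 0\right) = -1272032 - 1426545 = -2698577$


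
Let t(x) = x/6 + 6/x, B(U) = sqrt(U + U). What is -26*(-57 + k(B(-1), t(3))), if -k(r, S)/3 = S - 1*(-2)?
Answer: 1833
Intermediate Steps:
B(U) = sqrt(2)*sqrt(U) (B(U) = sqrt(2*U) = sqrt(2)*sqrt(U))
t(x) = 6/x + x/6 (t(x) = x*(1/6) + 6/x = x/6 + 6/x = 6/x + x/6)
k(r, S) = -6 - 3*S (k(r, S) = -3*(S - 1*(-2)) = -3*(S + 2) = -3*(2 + S) = -6 - 3*S)
-26*(-57 + k(B(-1), t(3))) = -26*(-57 + (-6 - 3*(6/3 + (1/6)*3))) = -26*(-57 + (-6 - 3*(6*(1/3) + 1/2))) = -26*(-57 + (-6 - 3*(2 + 1/2))) = -26*(-57 + (-6 - 3*5/2)) = -26*(-57 + (-6 - 15/2)) = -26*(-57 - 27/2) = -26*(-141/2) = 1833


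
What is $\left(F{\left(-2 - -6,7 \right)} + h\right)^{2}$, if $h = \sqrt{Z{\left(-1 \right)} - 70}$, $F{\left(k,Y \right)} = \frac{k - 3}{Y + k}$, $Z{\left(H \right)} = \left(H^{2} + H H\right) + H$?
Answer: $- \frac{8348}{121} + \frac{2 i \sqrt{69}}{11} \approx -68.992 + 1.5103 i$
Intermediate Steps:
$Z{\left(H \right)} = H + 2 H^{2}$ ($Z{\left(H \right)} = \left(H^{2} + H^{2}\right) + H = 2 H^{2} + H = H + 2 H^{2}$)
$F{\left(k,Y \right)} = \frac{-3 + k}{Y + k}$
$h = i \sqrt{69}$ ($h = \sqrt{- (1 + 2 \left(-1\right)) - 70} = \sqrt{- (1 - 2) - 70} = \sqrt{\left(-1\right) \left(-1\right) - 70} = \sqrt{1 - 70} = \sqrt{-69} = i \sqrt{69} \approx 8.3066 i$)
$\left(F{\left(-2 - -6,7 \right)} + h\right)^{2} = \left(\frac{-3 - -4}{7 - -4} + i \sqrt{69}\right)^{2} = \left(\frac{-3 + \left(-2 + 6\right)}{7 + \left(-2 + 6\right)} + i \sqrt{69}\right)^{2} = \left(\frac{-3 + 4}{7 + 4} + i \sqrt{69}\right)^{2} = \left(\frac{1}{11} \cdot 1 + i \sqrt{69}\right)^{2} = \left(\frac{1}{11} + i \sqrt{69}\right)^{2}$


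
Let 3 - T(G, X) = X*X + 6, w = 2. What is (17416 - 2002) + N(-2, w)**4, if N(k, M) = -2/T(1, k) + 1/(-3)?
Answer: 2997730135/194481 ≈ 15414.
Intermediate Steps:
T(G, X) = -3 - X**2 (T(G, X) = 3 - (X*X + 6) = 3 - (X**2 + 6) = 3 - (6 + X**2) = 3 + (-6 - X**2) = -3 - X**2)
N(k, M) = -1/3 - 2/(-3 - k**2) (N(k, M) = -2/(-3 - k**2) + 1/(-3) = -2/(-3 - k**2) + 1*(-1/3) = -2/(-3 - k**2) - 1/3 = -1/3 - 2/(-3 - k**2))
(17416 - 2002) + N(-2, w)**4 = (17416 - 2002) + ((3 - 1*(-2)**2)/(3*(3 + (-2)**2)))**4 = 15414 + ((3 - 1*4)/(3*(3 + 4)))**4 = 15414 + ((1/3)*(3 - 4)/7)**4 = 15414 + ((1/3)*(1/7)*(-1))**4 = 15414 + (-1/21)**4 = 15414 + 1/194481 = 2997730135/194481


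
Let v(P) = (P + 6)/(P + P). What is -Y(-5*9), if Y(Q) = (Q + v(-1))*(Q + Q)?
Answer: -4275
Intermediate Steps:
v(P) = (6 + P)/(2*P) (v(P) = (6 + P)/((2*P)) = (6 + P)*(1/(2*P)) = (6 + P)/(2*P))
Y(Q) = 2*Q*(-5/2 + Q) (Y(Q) = (Q + (1/2)*(6 - 1)/(-1))*(Q + Q) = (Q + (1/2)*(-1)*5)*(2*Q) = (Q - 5/2)*(2*Q) = (-5/2 + Q)*(2*Q) = 2*Q*(-5/2 + Q))
-Y(-5*9) = -(-5*9)*(-5 + 2*(-5*9)) = -(-45)*(-5 + 2*(-45)) = -(-45)*(-5 - 90) = -(-45)*(-95) = -1*4275 = -4275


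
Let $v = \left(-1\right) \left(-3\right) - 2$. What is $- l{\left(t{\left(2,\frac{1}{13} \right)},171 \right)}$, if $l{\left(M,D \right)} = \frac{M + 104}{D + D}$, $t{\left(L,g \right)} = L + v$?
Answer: $- \frac{107}{342} \approx -0.31287$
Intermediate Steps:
$v = 1$ ($v = 3 - 2 = 1$)
$t{\left(L,g \right)} = 1 + L$ ($t{\left(L,g \right)} = L + 1 = 1 + L$)
$l{\left(M,D \right)} = \frac{104 + M}{2 D}$
$- l{\left(t{\left(2,\frac{1}{13} \right)},171 \right)} = - \frac{104 + \left(1 + 2\right)}{2 \cdot 171} = - \frac{104 + 3}{2 \cdot 171} = - \frac{107}{2 \cdot 171} = \left(-1\right) \frac{107}{342} = - \frac{107}{342}$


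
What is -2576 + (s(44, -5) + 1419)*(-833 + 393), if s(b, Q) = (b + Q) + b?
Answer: -663456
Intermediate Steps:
s(b, Q) = Q + 2*b (s(b, Q) = (Q + b) + b = Q + 2*b)
-2576 + (s(44, -5) + 1419)*(-833 + 393) = -2576 + ((-5 + 2*44) + 1419)*(-833 + 393) = -2576 + ((-5 + 88) + 1419)*(-440) = -2576 + (83 + 1419)*(-440) = -2576 + 1502*(-440) = -2576 - 660880 = -663456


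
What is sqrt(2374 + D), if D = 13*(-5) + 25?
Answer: sqrt(2334) ≈ 48.311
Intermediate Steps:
D = -40 (D = -65 + 25 = -40)
sqrt(2374 + D) = sqrt(2374 - 40) = sqrt(2334)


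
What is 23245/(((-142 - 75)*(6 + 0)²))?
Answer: -23245/7812 ≈ -2.9756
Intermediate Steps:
23245/(((-142 - 75)*(6 + 0)²)) = 23245/((-217*6²)) = 23245/((-217*36)) = 23245/(-7812) = 23245*(-1/7812) = -23245/7812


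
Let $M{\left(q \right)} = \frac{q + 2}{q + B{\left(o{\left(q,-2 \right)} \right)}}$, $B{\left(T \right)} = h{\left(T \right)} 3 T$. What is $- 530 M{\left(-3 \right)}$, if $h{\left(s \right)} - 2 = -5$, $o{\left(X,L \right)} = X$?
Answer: $\frac{265}{12} \approx 22.083$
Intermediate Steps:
$h{\left(s \right)} = -3$ ($h{\left(s \right)} = 2 - 5 = -3$)
$B{\left(T \right)} = - 9 T$ ($B{\left(T \right)} = \left(-3\right) 3 T = - 9 T$)
$M{\left(q \right)} = - \frac{2 + q}{8 q}$ ($M{\left(q \right)} = \frac{q + 2}{q - 9 q} = \frac{2 + q}{\left(-8\right) q} = \left(2 + q\right) \left(- \frac{1}{8 q}\right) = - \frac{2 + q}{8 q}$)
$- 530 M{\left(-3 \right)} = - 530 \frac{-2 - -3}{8 \left(-3\right)} = - 530 \cdot \frac{1}{8} \left(- \frac{1}{3}\right) \left(-2 + 3\right) = - 530 \cdot \frac{1}{8} \left(- \frac{1}{3}\right) 1 = \left(-530\right) \left(- \frac{1}{24}\right) = \frac{265}{12}$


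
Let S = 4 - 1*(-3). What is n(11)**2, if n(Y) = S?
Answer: 49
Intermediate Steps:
S = 7 (S = 4 + 3 = 7)
n(Y) = 7
n(11)**2 = 7**2 = 49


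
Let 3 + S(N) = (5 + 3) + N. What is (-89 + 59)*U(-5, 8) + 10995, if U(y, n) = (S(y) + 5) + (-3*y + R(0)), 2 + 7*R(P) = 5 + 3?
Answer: 72585/7 ≈ 10369.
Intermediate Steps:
R(P) = 6/7 (R(P) = -2/7 + (5 + 3)/7 = -2/7 + (1/7)*8 = -2/7 + 8/7 = 6/7)
S(N) = 5 + N (S(N) = -3 + ((5 + 3) + N) = -3 + (8 + N) = 5 + N)
U(y, n) = 76/7 - 2*y (U(y, n) = ((5 + y) + 5) + (-3*y + 6/7) = (10 + y) + (6/7 - 3*y) = 76/7 - 2*y)
(-89 + 59)*U(-5, 8) + 10995 = (-89 + 59)*(76/7 - 2*(-5)) + 10995 = -30*(76/7 + 10) + 10995 = -30*146/7 + 10995 = -4380/7 + 10995 = 72585/7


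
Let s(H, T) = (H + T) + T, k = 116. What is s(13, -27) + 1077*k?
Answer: 124891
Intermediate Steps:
s(H, T) = H + 2*T
s(13, -27) + 1077*k = (13 + 2*(-27)) + 1077*116 = (13 - 54) + 124932 = -41 + 124932 = 124891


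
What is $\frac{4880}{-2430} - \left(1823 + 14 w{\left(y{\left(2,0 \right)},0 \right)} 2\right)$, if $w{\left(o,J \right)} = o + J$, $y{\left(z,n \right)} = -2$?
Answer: $- \frac{429869}{243} \approx -1769.0$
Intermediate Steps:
$w{\left(o,J \right)} = J + o$
$\frac{4880}{-2430} - \left(1823 + 14 w{\left(y{\left(2,0 \right)},0 \right)} 2\right) = \frac{4880}{-2430} - \left(1823 + 14 \left(0 - 2\right) 2\right) = 4880 \left(- \frac{1}{2430}\right) - \left(1823 + 14 \left(-2\right) 2\right) = - \frac{488}{243} - \left(1823 - 56\right) = - \frac{488}{243} - 1767 = - \frac{429869}{243}$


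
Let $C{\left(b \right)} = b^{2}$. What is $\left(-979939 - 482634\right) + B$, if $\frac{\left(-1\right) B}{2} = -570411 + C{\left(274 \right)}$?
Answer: $-471903$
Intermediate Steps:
$B = 990670$ ($B = - 2 \left(-570411 + 274^{2}\right) = - 2 \left(-570411 + 75076\right) = \left(-2\right) \left(-495335\right) = 990670$)
$\left(-979939 - 482634\right) + B = \left(-979939 - 482634\right) + 990670 = -1462573 + 990670 = -471903$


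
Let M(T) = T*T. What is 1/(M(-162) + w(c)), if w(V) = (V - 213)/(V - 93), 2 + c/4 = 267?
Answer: 967/25378795 ≈ 3.8103e-5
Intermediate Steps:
c = 1060 (c = -8 + 4*267 = -8 + 1068 = 1060)
M(T) = T²
w(V) = (-213 + V)/(-93 + V)
1/(M(-162) + w(c)) = 1/((-162)² + (-213 + 1060)/(-93 + 1060)) = 1/(26244 + 847/967) = 1/(25378795/967) = 967/25378795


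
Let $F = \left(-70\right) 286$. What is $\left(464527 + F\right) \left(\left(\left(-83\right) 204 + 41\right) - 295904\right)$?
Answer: $-139039567065$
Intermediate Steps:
$F = -20020$
$\left(464527 + F\right) \left(\left(\left(-83\right) 204 + 41\right) - 295904\right) = \left(464527 - 20020\right) \left(\left(\left(-83\right) 204 + 41\right) - 295904\right) = 444507 \left(\left(-16932 + 41\right) - 295904\right) = 444507 \left(-16891 - 295904\right) = 444507 \left(-312795\right) = -139039567065$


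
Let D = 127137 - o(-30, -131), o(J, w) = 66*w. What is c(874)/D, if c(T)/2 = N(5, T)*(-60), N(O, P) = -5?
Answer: 200/45261 ≈ 0.0044188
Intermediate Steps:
c(T) = 600 (c(T) = 2*(-5*(-60)) = 2*300 = 600)
D = 135783 (D = 127137 - 66*(-131) = 127137 - 1*(-8646) = 127137 + 8646 = 135783)
c(874)/D = 600/135783 = 600*(1/135783) = 200/45261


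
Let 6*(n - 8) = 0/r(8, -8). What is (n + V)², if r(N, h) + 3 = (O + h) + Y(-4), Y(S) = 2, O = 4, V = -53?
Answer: 2025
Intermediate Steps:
r(N, h) = 3 + h (r(N, h) = -3 + ((4 + h) + 2) = -3 + (6 + h) = 3 + h)
n = 8 (n = 8 + (0/(3 - 8))/6 = 8 + (0/(-5))/6 = 8 + (0*(-⅕))/6 = 8 + (⅙)*0 = 8 + 0 = 8)
(n + V)² = (8 - 53)² = (-45)² = 2025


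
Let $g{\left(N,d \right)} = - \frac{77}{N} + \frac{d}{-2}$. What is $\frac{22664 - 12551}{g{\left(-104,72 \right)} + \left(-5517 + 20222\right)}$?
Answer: $\frac{350584}{508551} \approx 0.68938$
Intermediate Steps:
$g{\left(N,d \right)} = - \frac{77}{N} - \frac{d}{2}$ ($g{\left(N,d \right)} = - \frac{77}{N} + d \left(- \frac{1}{2}\right) = - \frac{77}{N} - \frac{d}{2}$)
$\frac{22664 - 12551}{g{\left(-104,72 \right)} + \left(-5517 + 20222\right)} = \frac{22664 - 12551}{\left(- \frac{77}{-104} - 36\right) + \left(-5517 + 20222\right)} = \frac{10113}{\left(\left(-77\right) \left(- \frac{1}{104}\right) - 36\right) + 14705} = \frac{10113}{\left(\frac{77}{104} - 36\right) + 14705} = \frac{10113}{- \frac{3667}{104} + 14705} = \frac{10113}{\frac{1525653}{104}} = 10113 \cdot \frac{104}{1525653} = \frac{350584}{508551}$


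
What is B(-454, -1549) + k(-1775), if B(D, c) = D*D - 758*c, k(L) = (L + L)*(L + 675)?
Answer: 5285258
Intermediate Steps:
k(L) = 2*L*(675 + L) (k(L) = (2*L)*(675 + L) = 2*L*(675 + L))
B(D, c) = D**2 - 758*c
B(-454, -1549) + k(-1775) = ((-454)**2 - 758*(-1549)) + 2*(-1775)*(675 - 1775) = (206116 + 1174142) + 2*(-1775)*(-1100) = 1380258 + 3905000 = 5285258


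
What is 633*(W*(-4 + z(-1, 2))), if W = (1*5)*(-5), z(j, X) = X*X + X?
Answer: -31650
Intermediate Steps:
z(j, X) = X + X² (z(j, X) = X² + X = X + X²)
W = -25 (W = 5*(-5) = -25)
633*(W*(-4 + z(-1, 2))) = 633*(-25*(-4 + 2*(1 + 2))) = 633*(-25*(-4 + 2*3)) = 633*(-25*(-4 + 6)) = 633*(-25*2) = 633*(-50) = -31650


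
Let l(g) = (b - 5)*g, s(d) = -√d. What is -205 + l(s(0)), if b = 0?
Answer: -205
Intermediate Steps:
l(g) = -5*g (l(g) = (0 - 5)*g = -5*g)
-205 + l(s(0)) = -205 - (-5)*√0 = -205 - (-5)*0 = -205 - 5*0 = -205 + 0 = -205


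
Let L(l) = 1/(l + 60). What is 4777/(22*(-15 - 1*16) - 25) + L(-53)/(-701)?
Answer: -3348778/495607 ≈ -6.7569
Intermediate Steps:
L(l) = 1/(60 + l)
4777/(22*(-15 - 1*16) - 25) + L(-53)/(-701) = 4777/(22*(-15 - 1*16) - 25) + 1/((60 - 53)*(-701)) = 4777/(22*(-15 - 16) - 25) - 1/701/7 = 4777/(22*(-31) - 25) + (⅐)*(-1/701) = 4777/(-682 - 25) - 1/4907 = 4777/(-707) - 1/4907 = 4777*(-1/707) - 1/4907 = -4777/707 - 1/4907 = -3348778/495607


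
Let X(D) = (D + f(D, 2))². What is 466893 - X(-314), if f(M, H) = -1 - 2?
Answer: 366404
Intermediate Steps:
f(M, H) = -3
X(D) = (-3 + D)² (X(D) = (D - 3)² = (-3 + D)²)
466893 - X(-314) = 466893 - (-3 - 314)² = 466893 - 1*(-317)² = 466893 - 1*100489 = 466893 - 100489 = 366404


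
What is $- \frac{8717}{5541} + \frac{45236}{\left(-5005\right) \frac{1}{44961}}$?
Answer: $- \frac{1609948370603}{3961815} \approx -4.0637 \cdot 10^{5}$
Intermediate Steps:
$- \frac{8717}{5541} + \frac{45236}{\left(-5005\right) \frac{1}{44961}} = \left(-8717\right) \frac{1}{5541} + \frac{45236}{\left(-5005\right) \frac{1}{44961}} = - \frac{8717}{5541} + \frac{45236}{- \frac{715}{6423}} = - \frac{8717}{5541} + 45236 \left(- \frac{6423}{715}\right) = - \frac{8717}{5541} - \frac{290550828}{715} = - \frac{1609948370603}{3961815}$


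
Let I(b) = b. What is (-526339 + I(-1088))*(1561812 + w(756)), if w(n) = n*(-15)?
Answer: -817760795544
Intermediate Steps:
w(n) = -15*n
(-526339 + I(-1088))*(1561812 + w(756)) = (-526339 - 1088)*(1561812 - 15*756) = -527427*(1561812 - 11340) = -527427*1550472 = -817760795544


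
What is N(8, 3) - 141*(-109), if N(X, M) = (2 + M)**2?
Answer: 15394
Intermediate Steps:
N(8, 3) - 141*(-109) = (2 + 3)**2 - 141*(-109) = 5**2 + 15369 = 25 + 15369 = 15394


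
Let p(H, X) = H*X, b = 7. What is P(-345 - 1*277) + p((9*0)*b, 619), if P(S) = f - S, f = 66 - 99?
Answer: 589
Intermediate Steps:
f = -33
P(S) = -33 - S
P(-345 - 1*277) + p((9*0)*b, 619) = (-33 - (-345 - 1*277)) + ((9*0)*7)*619 = (-33 - (-345 - 277)) + (0*7)*619 = (-33 - 1*(-622)) + 0*619 = (-33 + 622) + 0 = 589 + 0 = 589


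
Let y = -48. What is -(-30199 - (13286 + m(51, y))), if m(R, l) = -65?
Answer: 43420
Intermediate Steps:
-(-30199 - (13286 + m(51, y))) = -(-30199 - (13286 - 65)) = -(-30199 - 1*13221) = -(-30199 - 13221) = -1*(-43420) = 43420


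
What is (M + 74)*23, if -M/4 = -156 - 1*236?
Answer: 37766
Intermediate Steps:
M = 1568 (M = -4*(-156 - 1*236) = -4*(-156 - 236) = -4*(-392) = 1568)
(M + 74)*23 = (1568 + 74)*23 = 1642*23 = 37766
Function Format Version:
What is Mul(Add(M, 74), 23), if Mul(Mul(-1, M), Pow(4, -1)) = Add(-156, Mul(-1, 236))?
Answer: 37766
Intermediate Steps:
M = 1568 (M = Mul(-4, Add(-156, Mul(-1, 236))) = Mul(-4, Add(-156, -236)) = Mul(-4, -392) = 1568)
Mul(Add(M, 74), 23) = Mul(Add(1568, 74), 23) = Mul(1642, 23) = 37766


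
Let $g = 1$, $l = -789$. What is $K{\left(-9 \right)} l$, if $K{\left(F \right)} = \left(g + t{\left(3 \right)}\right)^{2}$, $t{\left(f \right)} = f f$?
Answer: $-78900$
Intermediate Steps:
$t{\left(f \right)} = f^{2}$
$K{\left(F \right)} = 100$ ($K{\left(F \right)} = \left(1 + 3^{2}\right)^{2} = \left(1 + 9\right)^{2} = 10^{2} = 100$)
$K{\left(-9 \right)} l = 100 \left(-789\right) = -78900$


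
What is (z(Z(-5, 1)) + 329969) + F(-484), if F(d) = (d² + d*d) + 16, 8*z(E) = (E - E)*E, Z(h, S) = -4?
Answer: 798497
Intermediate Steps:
z(E) = 0 (z(E) = ((E - E)*E)/8 = (0*E)/8 = (⅛)*0 = 0)
F(d) = 16 + 2*d² (F(d) = (d² + d²) + 16 = 2*d² + 16 = 16 + 2*d²)
(z(Z(-5, 1)) + 329969) + F(-484) = (0 + 329969) + (16 + 2*(-484)²) = 329969 + (16 + 2*234256) = 329969 + (16 + 468512) = 329969 + 468528 = 798497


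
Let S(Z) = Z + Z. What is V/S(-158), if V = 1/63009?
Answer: -1/19910844 ≈ -5.0224e-8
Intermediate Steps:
V = 1/63009 ≈ 1.5871e-5
S(Z) = 2*Z
V/S(-158) = 1/(63009*((2*(-158)))) = (1/63009)/(-316) = (1/63009)*(-1/316) = -1/19910844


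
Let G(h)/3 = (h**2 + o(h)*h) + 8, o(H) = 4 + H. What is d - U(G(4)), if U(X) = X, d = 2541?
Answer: 2373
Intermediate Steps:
G(h) = 24 + 3*h**2 + 3*h*(4 + h) (G(h) = 3*((h**2 + (4 + h)*h) + 8) = 3*((h**2 + h*(4 + h)) + 8) = 3*(8 + h**2 + h*(4 + h)) = 24 + 3*h**2 + 3*h*(4 + h))
d - U(G(4)) = 2541 - (24 + 6*4**2 + 12*4) = 2541 - (24 + 6*16 + 48) = 2541 - (24 + 96 + 48) = 2541 - 1*168 = 2541 - 168 = 2373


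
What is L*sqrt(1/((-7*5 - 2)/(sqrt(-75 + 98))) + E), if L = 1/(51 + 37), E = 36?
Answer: sqrt(49284 - 37*sqrt(23))/3256 ≈ 0.068059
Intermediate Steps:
L = 1/88 ≈ 0.011364
L*sqrt(1/((-7*5 - 2)/(sqrt(-75 + 98))) + E) = sqrt(1/((-7*5 - 2)/(sqrt(-75 + 98))) + 36)/88 = sqrt(1/((-35 - 2)/(sqrt(23))) + 36)/88 = sqrt(1/(-37*sqrt(23)/23) + 36)/88 = sqrt(-sqrt(23)/37 + 36)/88 = sqrt(36 - sqrt(23)/37)/88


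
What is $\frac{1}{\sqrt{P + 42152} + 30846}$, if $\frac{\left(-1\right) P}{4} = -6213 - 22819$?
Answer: $\frac{5141}{158552906} - \frac{\sqrt{39570}}{475658718} \approx 3.2006 \cdot 10^{-5}$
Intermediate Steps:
$P = 116128$ ($P = - 4 \left(-6213 - 22819\right) = \left(-4\right) \left(-29032\right) = 116128$)
$\frac{1}{\sqrt{P + 42152} + 30846} = \frac{1}{\sqrt{116128 + 42152} + 30846} = \frac{1}{\sqrt{158280} + 30846} = \frac{1}{2 \sqrt{39570} + 30846} = \frac{1}{30846 + 2 \sqrt{39570}}$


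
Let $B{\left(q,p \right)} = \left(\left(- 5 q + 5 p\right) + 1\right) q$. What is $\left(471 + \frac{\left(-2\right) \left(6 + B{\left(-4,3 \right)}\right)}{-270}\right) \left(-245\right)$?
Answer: $- \frac{1036301}{9} \approx -1.1514 \cdot 10^{5}$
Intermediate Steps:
$B{\left(q,p \right)} = q \left(1 - 5 q + 5 p\right)$ ($B{\left(q,p \right)} = \left(1 - 5 q + 5 p\right) q = q \left(1 - 5 q + 5 p\right)$)
$\left(471 + \frac{\left(-2\right) \left(6 + B{\left(-4,3 \right)}\right)}{-270}\right) \left(-245\right) = \left(471 + \frac{\left(-2\right) \left(6 - 4 \left(1 - -20 + 5 \cdot 3\right)\right)}{-270}\right) \left(-245\right) = \left(471 + - 2 \left(6 - 4 \left(1 + 20 + 15\right)\right) \left(- \frac{1}{270}\right)\right) \left(-245\right) = \left(471 + - 2 \left(6 - 144\right) \left(- \frac{1}{270}\right)\right) \left(-245\right) = \left(471 + \left(-2\right) \left(-138\right) \left(- \frac{1}{270}\right)\right) \left(-245\right) = \left(471 + 276 \left(- \frac{1}{270}\right)\right) \left(-245\right) = \left(471 - \frac{46}{45}\right) \left(-245\right) = \frac{21149}{45} \left(-245\right) = - \frac{1036301}{9}$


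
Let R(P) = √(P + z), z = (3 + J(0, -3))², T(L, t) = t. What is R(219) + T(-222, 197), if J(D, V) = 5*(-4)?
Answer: 197 + 2*√127 ≈ 219.54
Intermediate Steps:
J(D, V) = -20
z = 289 (z = (3 - 20)² = (-17)² = 289)
R(P) = √(289 + P) (R(P) = √(P + 289) = √(289 + P))
R(219) + T(-222, 197) = √(289 + 219) + 197 = √508 + 197 = 2*√127 + 197 = 197 + 2*√127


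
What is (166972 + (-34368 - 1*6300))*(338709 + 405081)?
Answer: 93943652160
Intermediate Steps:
(166972 + (-34368 - 1*6300))*(338709 + 405081) = (166972 + (-34368 - 6300))*743790 = (166972 - 40668)*743790 = 126304*743790 = 93943652160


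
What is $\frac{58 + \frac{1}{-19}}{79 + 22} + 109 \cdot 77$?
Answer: $\frac{16107268}{1919} \approx 8393.6$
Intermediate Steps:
$\frac{58 + \frac{1}{-19}}{79 + 22} + 109 \cdot 77 = \frac{58 - \frac{1}{19}}{101} + 8393 = \frac{1101}{19} \cdot \frac{1}{101} + 8393 = \frac{1101}{1919} + 8393 = \frac{16107268}{1919}$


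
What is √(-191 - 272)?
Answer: I*√463 ≈ 21.517*I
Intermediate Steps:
√(-191 - 272) = √(-463) = I*√463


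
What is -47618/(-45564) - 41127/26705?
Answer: -301135969/608393310 ≈ -0.49497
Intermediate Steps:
-47618/(-45564) - 41127/26705 = -47618*(-1/45564) - 41127*1/26705 = 23809/22782 - 41127/26705 = -301135969/608393310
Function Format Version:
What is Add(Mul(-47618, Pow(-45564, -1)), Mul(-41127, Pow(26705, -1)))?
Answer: Rational(-301135969, 608393310) ≈ -0.49497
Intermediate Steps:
Add(Mul(-47618, Pow(-45564, -1)), Mul(-41127, Pow(26705, -1))) = Add(Mul(-47618, Rational(-1, 45564)), Mul(-41127, Rational(1, 26705))) = Add(Rational(23809, 22782), Rational(-41127, 26705)) = Rational(-301135969, 608393310)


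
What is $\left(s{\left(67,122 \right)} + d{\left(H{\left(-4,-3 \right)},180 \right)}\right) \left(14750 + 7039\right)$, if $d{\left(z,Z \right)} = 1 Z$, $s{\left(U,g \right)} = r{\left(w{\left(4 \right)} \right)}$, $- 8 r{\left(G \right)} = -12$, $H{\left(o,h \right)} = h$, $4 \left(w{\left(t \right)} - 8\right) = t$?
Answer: $\frac{7909407}{2} \approx 3.9547 \cdot 10^{6}$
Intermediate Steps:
$w{\left(t \right)} = 8 + \frac{t}{4}$
$r{\left(G \right)} = \frac{3}{2}$ ($r{\left(G \right)} = \left(- \frac{1}{8}\right) \left(-12\right) = \frac{3}{2}$)
$s{\left(U,g \right)} = \frac{3}{2}$
$d{\left(z,Z \right)} = Z$
$\left(s{\left(67,122 \right)} + d{\left(H{\left(-4,-3 \right)},180 \right)}\right) \left(14750 + 7039\right) = \left(\frac{3}{2} + 180\right) \left(14750 + 7039\right) = \frac{363}{2} \cdot 21789 = \frac{7909407}{2}$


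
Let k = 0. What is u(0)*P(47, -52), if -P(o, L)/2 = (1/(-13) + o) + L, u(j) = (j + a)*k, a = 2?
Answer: 0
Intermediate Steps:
u(j) = 0 (u(j) = (j + 2)*0 = (2 + j)*0 = 0)
P(o, L) = 2/13 - 2*L - 2*o (P(o, L) = -2*((1/(-13) + o) + L) = -2*((-1/13 + o) + L) = -2*(-1/13 + L + o) = 2/13 - 2*L - 2*o)
u(0)*P(47, -52) = 0*(2/13 - 2*(-52) - 2*47) = 0*(2/13 + 104 - 94) = 0*(132/13) = 0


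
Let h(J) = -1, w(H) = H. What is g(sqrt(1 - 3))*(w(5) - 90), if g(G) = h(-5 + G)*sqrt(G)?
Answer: 85*2**(1/4)*sqrt(I) ≈ 71.476 + 71.476*I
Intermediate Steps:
g(G) = -sqrt(G)
g(sqrt(1 - 3))*(w(5) - 90) = (-sqrt(sqrt(1 - 3)))*(5 - 90) = -sqrt(sqrt(-2))*(-85) = -sqrt(I*sqrt(2))*(-85) = -2**(1/4)*sqrt(I)*(-85) = 85*2**(1/4)*sqrt(I)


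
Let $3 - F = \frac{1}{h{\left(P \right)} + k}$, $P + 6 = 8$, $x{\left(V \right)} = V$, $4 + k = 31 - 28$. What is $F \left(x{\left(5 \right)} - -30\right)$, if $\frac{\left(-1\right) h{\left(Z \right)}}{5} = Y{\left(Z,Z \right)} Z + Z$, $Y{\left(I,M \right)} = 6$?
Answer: $\frac{7490}{71} \approx 105.49$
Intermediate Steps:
$k = -1$ ($k = -4 + \left(31 - 28\right) = -4 + 3 = -1$)
$P = 2$ ($P = -6 + 8 = 2$)
$h{\left(Z \right)} = - 35 Z$ ($h{\left(Z \right)} = - 5 \left(6 Z + Z\right) = - 5 \cdot 7 Z = - 35 Z$)
$F = \frac{214}{71}$ ($F = 3 - \frac{1}{\left(-35\right) 2 - 1} = 3 - \frac{1}{-70 - 1} = 3 - \frac{1}{-71} = 3 - - \frac{1}{71} = 3 + \frac{1}{71} = \frac{214}{71} \approx 3.0141$)
$F \left(x{\left(5 \right)} - -30\right) = \frac{214 \left(5 - -30\right)}{71} = \frac{214 \left(5 + 30\right)}{71} = \frac{214}{71} \cdot 35 = \frac{7490}{71}$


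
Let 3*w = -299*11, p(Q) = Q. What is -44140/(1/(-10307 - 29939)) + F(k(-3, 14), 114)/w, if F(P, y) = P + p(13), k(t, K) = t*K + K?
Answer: 5842771809205/3289 ≈ 1.7765e+9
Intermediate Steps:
k(t, K) = K + K*t (k(t, K) = K*t + K = K + K*t)
w = -3289/3 (w = (-299*11)/3 = (1/3)*(-3289) = -3289/3 ≈ -1096.3)
F(P, y) = 13 + P (F(P, y) = P + 13 = 13 + P)
-44140/(1/(-10307 - 29939)) + F(k(-3, 14), 114)/w = -44140/(1/(-10307 - 29939)) + (13 + 14*(1 - 3))/(-3289/3) = -44140/(1/(-40246)) + (13 + 14*(-2))*(-3/3289) = -44140/(-1/40246) + (13 - 28)*(-3/3289) = -44140*(-40246) - 15*(-3/3289) = 1776458440 + 45/3289 = 5842771809205/3289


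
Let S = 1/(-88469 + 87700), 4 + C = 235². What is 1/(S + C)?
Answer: 769/42464948 ≈ 1.8109e-5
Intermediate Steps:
C = 55221 (C = -4 + 235² = -4 + 55225 = 55221)
S = -1/769 (S = 1/(-769) = -1/769 ≈ -0.0013004)
1/(S + C) = 1/(-1/769 + 55221) = 1/(42464948/769) = 769/42464948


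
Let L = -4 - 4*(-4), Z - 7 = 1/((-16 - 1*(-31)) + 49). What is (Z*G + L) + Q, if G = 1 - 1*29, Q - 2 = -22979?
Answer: -370583/16 ≈ -23161.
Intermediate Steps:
Z = 449/64 (Z = 7 + 1/((-16 - 1*(-31)) + 49) = 7 + 1/((-16 + 31) + 49) = 7 + 1/(15 + 49) = 7 + 1/64 = 449/64 ≈ 7.0156)
L = 12 (L = -4 + 16 = 12)
Q = -22977 (Q = 2 - 22979 = -22977)
G = -28 (G = 1 - 29 = -28)
(Z*G + L) + Q = ((449/64)*(-28) + 12) - 22977 = (-3143/16 + 12) - 22977 = -2951/16 - 22977 = -370583/16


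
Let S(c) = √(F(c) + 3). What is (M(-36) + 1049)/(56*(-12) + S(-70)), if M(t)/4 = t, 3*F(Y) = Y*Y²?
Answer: -1824480/1697743 - 905*I*√1028973/1697743 ≈ -1.0746 - 0.54073*I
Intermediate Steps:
F(Y) = Y³/3 (F(Y) = (Y*Y²)/3 = Y³/3)
M(t) = 4*t
S(c) = √(3 + c³/3) (S(c) = √(c³/3 + 3) = √(3 + c³/3))
(M(-36) + 1049)/(56*(-12) + S(-70)) = (4*(-36) + 1049)/(56*(-12) + √(27 + 3*(-70)³)/3) = (-144 + 1049)/(-672 + √(27 + 3*(-343000))/3) = 905/(-672 + √(27 - 1029000)/3) = 905/(-672 + √(-1028973)/3) = 905/(-672 + (I*√1028973)/3) = 905/(-672 + I*√1028973/3)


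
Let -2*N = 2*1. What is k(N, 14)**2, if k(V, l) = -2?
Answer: 4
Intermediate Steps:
N = -1 ≈ -1.0000
k(N, 14)**2 = (-2)**2 = 4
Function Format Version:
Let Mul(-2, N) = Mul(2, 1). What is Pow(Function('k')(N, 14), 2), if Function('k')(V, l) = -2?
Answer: 4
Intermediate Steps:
N = -1 (N = Mul(Rational(-1, 2), Mul(2, 1)) = Mul(Rational(-1, 2), 2) = -1)
Pow(Function('k')(N, 14), 2) = Pow(-2, 2) = 4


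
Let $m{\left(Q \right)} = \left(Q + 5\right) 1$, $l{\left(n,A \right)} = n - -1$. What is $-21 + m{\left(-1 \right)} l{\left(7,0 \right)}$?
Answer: $11$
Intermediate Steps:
$l{\left(n,A \right)} = 1 + n$ ($l{\left(n,A \right)} = n + 1 = 1 + n$)
$m{\left(Q \right)} = 5 + Q$ ($m{\left(Q \right)} = \left(5 + Q\right) 1 = 5 + Q$)
$-21 + m{\left(-1 \right)} l{\left(7,0 \right)} = -21 + \left(5 - 1\right) \left(1 + 7\right) = -21 + 4 \cdot 8 = -21 + 32 = 11$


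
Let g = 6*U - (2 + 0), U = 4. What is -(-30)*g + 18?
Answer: 678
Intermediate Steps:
g = 22 (g = 6*4 - (2 + 0) = 24 - 1*2 = 24 - 2 = 22)
-(-30)*g + 18 = -(-30)*22 + 18 = -30*(-22) + 18 = 660 + 18 = 678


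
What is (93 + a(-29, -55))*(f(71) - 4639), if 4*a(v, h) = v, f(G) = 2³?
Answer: -1588433/4 ≈ -3.9711e+5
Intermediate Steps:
f(G) = 8
a(v, h) = v/4
(93 + a(-29, -55))*(f(71) - 4639) = (93 + (¼)*(-29))*(8 - 4639) = (93 - 29/4)*(-4631) = (343/4)*(-4631) = -1588433/4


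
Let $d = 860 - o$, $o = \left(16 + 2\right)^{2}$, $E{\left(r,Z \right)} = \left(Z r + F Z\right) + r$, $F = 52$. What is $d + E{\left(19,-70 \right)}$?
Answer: $-4415$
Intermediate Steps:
$E{\left(r,Z \right)} = r + 52 Z + Z r$ ($E{\left(r,Z \right)} = \left(Z r + 52 Z\right) + r = \left(52 Z + Z r\right) + r = r + 52 Z + Z r$)
$o = 324$ ($o = 18^{2} = 324$)
$d = 536$ ($d = 860 - 324 = 536$)
$d + E{\left(19,-70 \right)} = 536 + \left(19 + 52 \left(-70\right) - 1330\right) = 536 - 4951 = -4415$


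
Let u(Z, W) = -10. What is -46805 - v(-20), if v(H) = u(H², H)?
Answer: -46795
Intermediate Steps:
v(H) = -10
-46805 - v(-20) = -46805 - 1*(-10) = -46805 + 10 = -46795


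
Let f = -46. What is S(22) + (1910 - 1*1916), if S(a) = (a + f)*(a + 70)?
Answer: -2214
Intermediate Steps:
S(a) = (-46 + a)*(70 + a) (S(a) = (a - 46)*(a + 70) = (-46 + a)*(70 + a))
S(22) + (1910 - 1*1916) = (-3220 + 22² + 24*22) + (1910 - 1*1916) = (-3220 + 484 + 528) + (1910 - 1916) = -2208 - 6 = -2214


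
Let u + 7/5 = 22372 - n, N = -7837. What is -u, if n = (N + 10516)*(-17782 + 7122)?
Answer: -142902553/5 ≈ -2.8581e+7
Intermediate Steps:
n = -28558140 (n = (-7837 + 10516)*(-17782 + 7122) = 2679*(-10660) = -28558140)
u = 142902553/5 (u = -7/5 + (22372 - 1*(-28558140)) = -7/5 + (22372 + 28558140) = -7/5 + 28580512 = 142902553/5 ≈ 2.8581e+7)
-u = -1*142902553/5 = -142902553/5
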